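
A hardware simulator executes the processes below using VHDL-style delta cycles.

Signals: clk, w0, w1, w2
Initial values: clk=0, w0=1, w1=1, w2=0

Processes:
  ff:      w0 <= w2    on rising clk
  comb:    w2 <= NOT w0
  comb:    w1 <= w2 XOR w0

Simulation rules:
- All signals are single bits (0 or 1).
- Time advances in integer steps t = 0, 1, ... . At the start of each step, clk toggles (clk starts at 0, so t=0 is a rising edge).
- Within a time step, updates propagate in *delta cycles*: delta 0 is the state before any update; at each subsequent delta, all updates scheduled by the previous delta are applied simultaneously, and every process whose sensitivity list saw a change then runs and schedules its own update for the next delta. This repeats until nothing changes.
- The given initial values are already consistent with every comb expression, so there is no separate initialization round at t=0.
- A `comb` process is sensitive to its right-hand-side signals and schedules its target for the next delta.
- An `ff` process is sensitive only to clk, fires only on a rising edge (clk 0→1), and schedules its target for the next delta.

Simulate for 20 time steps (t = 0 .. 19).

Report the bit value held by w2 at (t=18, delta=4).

t0.Δ0 w2=0 w0=1 w1=1 clk=0
t0.Δ1 w2=0 w0=1 w1=1 clk=1
t0.Δ2 w2=0 w0=0 w1=1 clk=1
t0.Δ3 w2=1 w0=0 w1=0 clk=1
t0.Δ4 w2=1 w0=0 w1=1 clk=1
t1.Δ0 w2=1 w0=0 w1=1 clk=1
t1.Δ1 w2=1 w0=0 w1=1 clk=0
t2.Δ0 w2=1 w0=0 w1=1 clk=0
t2.Δ1 w2=1 w0=0 w1=1 clk=1
t2.Δ2 w2=1 w0=1 w1=1 clk=1
t2.Δ3 w2=0 w0=1 w1=0 clk=1
t2.Δ4 w2=0 w0=1 w1=1 clk=1
t3.Δ0 w2=0 w0=1 w1=1 clk=1
t3.Δ1 w2=0 w0=1 w1=1 clk=0
t4.Δ0 w2=0 w0=1 w1=1 clk=0
t4.Δ1 w2=0 w0=1 w1=1 clk=1
t4.Δ2 w2=0 w0=0 w1=1 clk=1
t4.Δ3 w2=1 w0=0 w1=0 clk=1
t4.Δ4 w2=1 w0=0 w1=1 clk=1
t5.Δ0 w2=1 w0=0 w1=1 clk=1
t5.Δ1 w2=1 w0=0 w1=1 clk=0
t6.Δ0 w2=1 w0=0 w1=1 clk=0
t6.Δ1 w2=1 w0=0 w1=1 clk=1
t6.Δ2 w2=1 w0=1 w1=1 clk=1
t6.Δ3 w2=0 w0=1 w1=0 clk=1
t6.Δ4 w2=0 w0=1 w1=1 clk=1
t7.Δ0 w2=0 w0=1 w1=1 clk=1
t7.Δ1 w2=0 w0=1 w1=1 clk=0
t8.Δ0 w2=0 w0=1 w1=1 clk=0
t8.Δ1 w2=0 w0=1 w1=1 clk=1
t8.Δ2 w2=0 w0=0 w1=1 clk=1
t8.Δ3 w2=1 w0=0 w1=0 clk=1
t8.Δ4 w2=1 w0=0 w1=1 clk=1
t9.Δ0 w2=1 w0=0 w1=1 clk=1
t9.Δ1 w2=1 w0=0 w1=1 clk=0
t10.Δ0 w2=1 w0=0 w1=1 clk=0
t10.Δ1 w2=1 w0=0 w1=1 clk=1
t10.Δ2 w2=1 w0=1 w1=1 clk=1
t10.Δ3 w2=0 w0=1 w1=0 clk=1
t10.Δ4 w2=0 w0=1 w1=1 clk=1
t11.Δ0 w2=0 w0=1 w1=1 clk=1
t11.Δ1 w2=0 w0=1 w1=1 clk=0
t12.Δ0 w2=0 w0=1 w1=1 clk=0
t12.Δ1 w2=0 w0=1 w1=1 clk=1
t12.Δ2 w2=0 w0=0 w1=1 clk=1
t12.Δ3 w2=1 w0=0 w1=0 clk=1
t12.Δ4 w2=1 w0=0 w1=1 clk=1
t13.Δ0 w2=1 w0=0 w1=1 clk=1
t13.Δ1 w2=1 w0=0 w1=1 clk=0
t14.Δ0 w2=1 w0=0 w1=1 clk=0
t14.Δ1 w2=1 w0=0 w1=1 clk=1
t14.Δ2 w2=1 w0=1 w1=1 clk=1
t14.Δ3 w2=0 w0=1 w1=0 clk=1
t14.Δ4 w2=0 w0=1 w1=1 clk=1
t15.Δ0 w2=0 w0=1 w1=1 clk=1
t15.Δ1 w2=0 w0=1 w1=1 clk=0
t16.Δ0 w2=0 w0=1 w1=1 clk=0
t16.Δ1 w2=0 w0=1 w1=1 clk=1
t16.Δ2 w2=0 w0=0 w1=1 clk=1
t16.Δ3 w2=1 w0=0 w1=0 clk=1
t16.Δ4 w2=1 w0=0 w1=1 clk=1
t17.Δ0 w2=1 w0=0 w1=1 clk=1
t17.Δ1 w2=1 w0=0 w1=1 clk=0
t18.Δ0 w2=1 w0=0 w1=1 clk=0
t18.Δ1 w2=1 w0=0 w1=1 clk=1
t18.Δ2 w2=1 w0=1 w1=1 clk=1
t18.Δ3 w2=0 w0=1 w1=0 clk=1
t18.Δ4 w2=0 w0=1 w1=1 clk=1
t19.Δ0 w2=0 w0=1 w1=1 clk=1
t19.Δ1 w2=0 w0=1 w1=1 clk=0

0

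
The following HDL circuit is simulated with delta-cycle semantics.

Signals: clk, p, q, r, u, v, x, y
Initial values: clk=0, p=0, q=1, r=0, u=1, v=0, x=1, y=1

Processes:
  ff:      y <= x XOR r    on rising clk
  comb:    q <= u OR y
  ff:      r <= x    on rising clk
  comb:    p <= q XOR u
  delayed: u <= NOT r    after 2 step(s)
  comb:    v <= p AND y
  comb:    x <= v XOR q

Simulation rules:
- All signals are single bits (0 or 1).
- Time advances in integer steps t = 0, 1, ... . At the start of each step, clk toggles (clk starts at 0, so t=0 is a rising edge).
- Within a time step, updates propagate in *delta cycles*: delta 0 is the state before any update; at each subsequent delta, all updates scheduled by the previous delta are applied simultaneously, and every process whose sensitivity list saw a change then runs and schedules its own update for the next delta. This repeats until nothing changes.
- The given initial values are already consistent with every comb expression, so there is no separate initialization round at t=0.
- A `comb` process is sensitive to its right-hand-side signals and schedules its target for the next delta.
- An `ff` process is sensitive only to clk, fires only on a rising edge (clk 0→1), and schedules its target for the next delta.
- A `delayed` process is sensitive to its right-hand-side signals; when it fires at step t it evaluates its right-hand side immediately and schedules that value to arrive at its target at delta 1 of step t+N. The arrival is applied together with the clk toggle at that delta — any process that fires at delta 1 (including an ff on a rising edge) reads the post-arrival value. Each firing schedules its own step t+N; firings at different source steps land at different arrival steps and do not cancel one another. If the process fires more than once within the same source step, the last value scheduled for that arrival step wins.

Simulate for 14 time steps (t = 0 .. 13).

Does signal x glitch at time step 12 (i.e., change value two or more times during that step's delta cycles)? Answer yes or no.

yes

t0.Δ0 clk=0 q=1 r=0 y=1 p=0 u=1 x=1 v=0
t0.Δ1 clk=1 q=1 r=0 y=1 p=0 u=1 x=1 v=0
t0.Δ2 clk=1 q=1 r=1 y=1 p=0 u=1 x=1 v=0
t1.Δ0 clk=1 q=1 r=1 y=1 p=0 u=1 x=1 v=0
t1.Δ1 clk=0 q=1 r=1 y=1 p=0 u=1 x=1 v=0
t2.Δ0 clk=0 q=1 r=1 y=1 p=0 u=1 x=1 v=0
t2.Δ1 clk=1 q=1 r=1 y=1 p=0 u=0 x=1 v=0
t2.Δ2 clk=1 q=1 r=1 y=0 p=1 u=0 x=1 v=0
t2.Δ3 clk=1 q=0 r=1 y=0 p=1 u=0 x=1 v=0
t2.Δ4 clk=1 q=0 r=1 y=0 p=0 u=0 x=0 v=0
t3.Δ0 clk=1 q=0 r=1 y=0 p=0 u=0 x=0 v=0
t3.Δ1 clk=0 q=0 r=1 y=0 p=0 u=0 x=0 v=0
t4.Δ0 clk=0 q=0 r=1 y=0 p=0 u=0 x=0 v=0
t4.Δ1 clk=1 q=0 r=1 y=0 p=0 u=0 x=0 v=0
t4.Δ2 clk=1 q=0 r=0 y=1 p=0 u=0 x=0 v=0
t4.Δ3 clk=1 q=1 r=0 y=1 p=0 u=0 x=0 v=0
t4.Δ4 clk=1 q=1 r=0 y=1 p=1 u=0 x=1 v=0
t4.Δ5 clk=1 q=1 r=0 y=1 p=1 u=0 x=1 v=1
t4.Δ6 clk=1 q=1 r=0 y=1 p=1 u=0 x=0 v=1
t5.Δ0 clk=1 q=1 r=0 y=1 p=1 u=0 x=0 v=1
t5.Δ1 clk=0 q=1 r=0 y=1 p=1 u=0 x=0 v=1
t6.Δ0 clk=0 q=1 r=0 y=1 p=1 u=0 x=0 v=1
t6.Δ1 clk=1 q=1 r=0 y=1 p=1 u=1 x=0 v=1
t6.Δ2 clk=1 q=1 r=0 y=0 p=0 u=1 x=0 v=1
t6.Δ3 clk=1 q=1 r=0 y=0 p=0 u=1 x=0 v=0
t6.Δ4 clk=1 q=1 r=0 y=0 p=0 u=1 x=1 v=0
t7.Δ0 clk=1 q=1 r=0 y=0 p=0 u=1 x=1 v=0
t7.Δ1 clk=0 q=1 r=0 y=0 p=0 u=1 x=1 v=0
t8.Δ0 clk=0 q=1 r=0 y=0 p=0 u=1 x=1 v=0
t8.Δ1 clk=1 q=1 r=0 y=0 p=0 u=1 x=1 v=0
t8.Δ2 clk=1 q=1 r=1 y=1 p=0 u=1 x=1 v=0
t9.Δ0 clk=1 q=1 r=1 y=1 p=0 u=1 x=1 v=0
t9.Δ1 clk=0 q=1 r=1 y=1 p=0 u=1 x=1 v=0
t10.Δ0 clk=0 q=1 r=1 y=1 p=0 u=1 x=1 v=0
t10.Δ1 clk=1 q=1 r=1 y=1 p=0 u=0 x=1 v=0
t10.Δ2 clk=1 q=1 r=1 y=0 p=1 u=0 x=1 v=0
t10.Δ3 clk=1 q=0 r=1 y=0 p=1 u=0 x=1 v=0
t10.Δ4 clk=1 q=0 r=1 y=0 p=0 u=0 x=0 v=0
t11.Δ0 clk=1 q=0 r=1 y=0 p=0 u=0 x=0 v=0
t11.Δ1 clk=0 q=0 r=1 y=0 p=0 u=0 x=0 v=0
t12.Δ0 clk=0 q=0 r=1 y=0 p=0 u=0 x=0 v=0
t12.Δ1 clk=1 q=0 r=1 y=0 p=0 u=0 x=0 v=0
t12.Δ2 clk=1 q=0 r=0 y=1 p=0 u=0 x=0 v=0
t12.Δ3 clk=1 q=1 r=0 y=1 p=0 u=0 x=0 v=0
t12.Δ4 clk=1 q=1 r=0 y=1 p=1 u=0 x=1 v=0
t12.Δ5 clk=1 q=1 r=0 y=1 p=1 u=0 x=1 v=1
t12.Δ6 clk=1 q=1 r=0 y=1 p=1 u=0 x=0 v=1
t13.Δ0 clk=1 q=1 r=0 y=1 p=1 u=0 x=0 v=1
t13.Δ1 clk=0 q=1 r=0 y=1 p=1 u=0 x=0 v=1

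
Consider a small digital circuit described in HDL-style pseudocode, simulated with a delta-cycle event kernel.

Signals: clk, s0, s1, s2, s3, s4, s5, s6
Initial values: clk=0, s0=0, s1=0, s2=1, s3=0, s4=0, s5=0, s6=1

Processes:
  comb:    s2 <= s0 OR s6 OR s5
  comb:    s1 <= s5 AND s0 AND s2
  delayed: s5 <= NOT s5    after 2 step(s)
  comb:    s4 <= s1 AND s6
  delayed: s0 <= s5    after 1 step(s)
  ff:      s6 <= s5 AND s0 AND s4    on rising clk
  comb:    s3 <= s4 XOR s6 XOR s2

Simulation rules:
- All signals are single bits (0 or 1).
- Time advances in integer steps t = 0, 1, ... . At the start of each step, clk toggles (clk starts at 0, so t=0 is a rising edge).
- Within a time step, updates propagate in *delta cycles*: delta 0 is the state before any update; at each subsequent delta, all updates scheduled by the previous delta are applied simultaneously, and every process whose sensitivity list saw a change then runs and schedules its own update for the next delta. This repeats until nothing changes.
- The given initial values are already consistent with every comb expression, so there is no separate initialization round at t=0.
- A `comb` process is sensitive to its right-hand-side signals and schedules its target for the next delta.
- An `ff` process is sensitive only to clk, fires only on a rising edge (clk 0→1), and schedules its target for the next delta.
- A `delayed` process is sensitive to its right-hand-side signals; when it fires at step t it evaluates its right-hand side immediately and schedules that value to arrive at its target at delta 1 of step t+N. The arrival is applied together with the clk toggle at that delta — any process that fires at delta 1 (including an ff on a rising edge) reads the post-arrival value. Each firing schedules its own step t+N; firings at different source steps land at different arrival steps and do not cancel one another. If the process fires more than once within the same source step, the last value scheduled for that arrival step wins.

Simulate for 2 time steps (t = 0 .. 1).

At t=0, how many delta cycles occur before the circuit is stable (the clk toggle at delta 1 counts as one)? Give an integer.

[bits: s2,clk,s5,s6,s1,s0,s3,s4]
t=0: Δ0=10010000 Δ1=11010000 Δ2=11000000 Δ3=01000010 Δ4=01000000 | 4Δ
t=1: Δ0=01000000 Δ1=00000000 | 1Δ

4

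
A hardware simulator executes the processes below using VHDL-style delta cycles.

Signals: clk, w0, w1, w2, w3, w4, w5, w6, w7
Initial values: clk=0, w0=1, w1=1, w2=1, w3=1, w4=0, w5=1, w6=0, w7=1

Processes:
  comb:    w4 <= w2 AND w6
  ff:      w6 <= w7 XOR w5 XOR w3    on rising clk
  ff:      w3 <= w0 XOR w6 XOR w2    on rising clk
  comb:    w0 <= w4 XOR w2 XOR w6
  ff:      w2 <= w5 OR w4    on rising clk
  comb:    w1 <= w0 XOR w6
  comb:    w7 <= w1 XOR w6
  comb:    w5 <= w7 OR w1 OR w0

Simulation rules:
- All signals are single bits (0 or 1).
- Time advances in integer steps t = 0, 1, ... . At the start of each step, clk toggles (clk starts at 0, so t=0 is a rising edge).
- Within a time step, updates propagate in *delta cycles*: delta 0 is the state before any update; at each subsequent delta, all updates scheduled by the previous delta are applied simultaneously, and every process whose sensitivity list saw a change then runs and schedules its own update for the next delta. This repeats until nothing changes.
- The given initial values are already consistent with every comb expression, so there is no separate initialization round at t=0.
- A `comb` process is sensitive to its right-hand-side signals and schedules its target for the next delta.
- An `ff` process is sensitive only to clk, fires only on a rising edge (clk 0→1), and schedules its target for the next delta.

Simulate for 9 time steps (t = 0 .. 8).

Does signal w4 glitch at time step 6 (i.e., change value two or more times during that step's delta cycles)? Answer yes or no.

no

t=0 Δ0: clk=0 w2=1 w4=0 w1=1 w0=1 w6=0 w5=1 w7=1 w3=1
  Δ1: clk:0→1
  Δ2: w6:0→1, w3:1→0
  Δ3: w4:0→1, w1:1→0, w0:1→0, w7:1→0
  Δ4: w1:0→1, w0:0→1, w5:1→0, w7:0→1
  Δ5: w1:1→0, w5:0→1, w7:1→0
  Δ6: w7:0→1
  (6Δ to stable)
t=1 Δ0: clk=1 w2=1 w4=1 w1=0 w0=1 w6=1 w5=1 w7=1 w3=0
  Δ1: clk:1→0
  (1Δ to stable)
t=2 Δ0: clk=0 w2=1 w4=1 w1=0 w0=1 w6=1 w5=1 w7=1 w3=0
  Δ1: clk:0→1
  Δ2: w6:1→0, w3:0→1
  Δ3: w4:1→0, w1:0→1, w0:1→0, w7:1→0
  Δ4: w1:1→0, w0:0→1, w7:0→1
  Δ5: w1:0→1, w7:1→0
  Δ6: w7:0→1
  (6Δ to stable)
t=3 Δ0: clk=1 w2=1 w4=0 w1=1 w0=1 w6=0 w5=1 w7=1 w3=1
  Δ1: clk:1→0
  (1Δ to stable)
t=4 Δ0: clk=0 w2=1 w4=0 w1=1 w0=1 w6=0 w5=1 w7=1 w3=1
  Δ1: clk:0→1
  Δ2: w6:0→1, w3:1→0
  Δ3: w4:0→1, w1:1→0, w0:1→0, w7:1→0
  Δ4: w1:0→1, w0:0→1, w5:1→0, w7:0→1
  Δ5: w1:1→0, w5:0→1, w7:1→0
  Δ6: w7:0→1
  (6Δ to stable)
t=5 Δ0: clk=1 w2=1 w4=1 w1=0 w0=1 w6=1 w5=1 w7=1 w3=0
  Δ1: clk:1→0
  (1Δ to stable)
t=6 Δ0: clk=0 w2=1 w4=1 w1=0 w0=1 w6=1 w5=1 w7=1 w3=0
  Δ1: clk:0→1
  Δ2: w6:1→0, w3:0→1
  Δ3: w4:1→0, w1:0→1, w0:1→0, w7:1→0
  Δ4: w1:1→0, w0:0→1, w7:0→1
  Δ5: w1:0→1, w7:1→0
  Δ6: w7:0→1
  (6Δ to stable)
t=7 Δ0: clk=1 w2=1 w4=0 w1=1 w0=1 w6=0 w5=1 w7=1 w3=1
  Δ1: clk:1→0
  (1Δ to stable)
t=8 Δ0: clk=0 w2=1 w4=0 w1=1 w0=1 w6=0 w5=1 w7=1 w3=1
  Δ1: clk:0→1
  Δ2: w6:0→1, w3:1→0
  Δ3: w4:0→1, w1:1→0, w0:1→0, w7:1→0
  Δ4: w1:0→1, w0:0→1, w5:1→0, w7:0→1
  Δ5: w1:1→0, w5:0→1, w7:1→0
  Δ6: w7:0→1
  (6Δ to stable)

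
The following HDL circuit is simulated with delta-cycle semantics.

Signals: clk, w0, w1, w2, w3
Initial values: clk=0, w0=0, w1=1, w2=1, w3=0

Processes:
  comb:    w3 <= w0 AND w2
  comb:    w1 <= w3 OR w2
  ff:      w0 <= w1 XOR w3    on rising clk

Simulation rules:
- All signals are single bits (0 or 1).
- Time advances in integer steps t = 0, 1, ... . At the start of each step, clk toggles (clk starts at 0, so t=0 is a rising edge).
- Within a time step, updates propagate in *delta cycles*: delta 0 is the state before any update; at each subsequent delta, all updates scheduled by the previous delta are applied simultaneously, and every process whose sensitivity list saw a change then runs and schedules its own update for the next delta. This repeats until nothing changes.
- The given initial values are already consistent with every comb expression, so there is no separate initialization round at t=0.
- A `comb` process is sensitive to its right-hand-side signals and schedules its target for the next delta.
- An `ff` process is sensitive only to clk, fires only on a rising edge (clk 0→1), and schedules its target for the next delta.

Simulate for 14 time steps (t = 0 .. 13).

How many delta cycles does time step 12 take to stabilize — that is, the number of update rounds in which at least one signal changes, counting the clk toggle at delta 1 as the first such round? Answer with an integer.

[bits: w3,w1,clk,w0,w2]
t=0: Δ0=01001 Δ1=01101 Δ2=01111 Δ3=11111 | 3Δ
t=1: Δ0=11111 Δ1=11011 | 1Δ
t=2: Δ0=11011 Δ1=11111 Δ2=11101 Δ3=01101 | 3Δ
t=3: Δ0=01101 Δ1=01001 | 1Δ
t=4: Δ0=01001 Δ1=01101 Δ2=01111 Δ3=11111 | 3Δ
t=5: Δ0=11111 Δ1=11011 | 1Δ
t=6: Δ0=11011 Δ1=11111 Δ2=11101 Δ3=01101 | 3Δ
t=7: Δ0=01101 Δ1=01001 | 1Δ
t=8: Δ0=01001 Δ1=01101 Δ2=01111 Δ3=11111 | 3Δ
t=9: Δ0=11111 Δ1=11011 | 1Δ
t=10: Δ0=11011 Δ1=11111 Δ2=11101 Δ3=01101 | 3Δ
t=11: Δ0=01101 Δ1=01001 | 1Δ
t=12: Δ0=01001 Δ1=01101 Δ2=01111 Δ3=11111 | 3Δ
t=13: Δ0=11111 Δ1=11011 | 1Δ

3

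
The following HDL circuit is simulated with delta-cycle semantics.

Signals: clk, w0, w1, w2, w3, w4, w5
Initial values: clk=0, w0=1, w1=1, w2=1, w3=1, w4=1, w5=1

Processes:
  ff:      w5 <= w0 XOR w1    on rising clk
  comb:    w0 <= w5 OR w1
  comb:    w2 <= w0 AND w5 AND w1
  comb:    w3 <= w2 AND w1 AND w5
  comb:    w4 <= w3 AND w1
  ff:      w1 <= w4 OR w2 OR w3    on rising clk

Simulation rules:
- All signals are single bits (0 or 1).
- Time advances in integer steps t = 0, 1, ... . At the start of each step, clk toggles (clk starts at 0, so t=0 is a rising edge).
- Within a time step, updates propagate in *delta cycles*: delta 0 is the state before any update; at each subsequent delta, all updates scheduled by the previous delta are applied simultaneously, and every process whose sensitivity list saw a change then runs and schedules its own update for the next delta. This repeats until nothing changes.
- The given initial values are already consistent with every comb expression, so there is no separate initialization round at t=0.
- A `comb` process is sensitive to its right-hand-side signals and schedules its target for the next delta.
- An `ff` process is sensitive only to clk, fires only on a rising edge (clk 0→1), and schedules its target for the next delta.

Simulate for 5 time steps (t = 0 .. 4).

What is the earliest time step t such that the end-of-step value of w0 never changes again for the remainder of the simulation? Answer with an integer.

2

t=0 Δ0: w3=1 w0=1 w2=1 clk=0 w4=1 w5=1 w1=1
  Δ1: clk:0→1
  Δ2: w5:1→0
  Δ3: w3:1→0, w2:1→0
  Δ4: w4:1→0
  (4Δ to stable)
t=1 Δ0: w3=0 w0=1 w2=0 clk=1 w4=0 w5=0 w1=1
  Δ1: clk:1→0
  (1Δ to stable)
t=2 Δ0: w3=0 w0=1 w2=0 clk=0 w4=0 w5=0 w1=1
  Δ1: clk:0→1
  Δ2: w1:1→0
  Δ3: w0:1→0
  (3Δ to stable)
t=3 Δ0: w3=0 w0=0 w2=0 clk=1 w4=0 w5=0 w1=0
  Δ1: clk:1→0
  (1Δ to stable)
t=4 Δ0: w3=0 w0=0 w2=0 clk=0 w4=0 w5=0 w1=0
  Δ1: clk:0→1
  (1Δ to stable)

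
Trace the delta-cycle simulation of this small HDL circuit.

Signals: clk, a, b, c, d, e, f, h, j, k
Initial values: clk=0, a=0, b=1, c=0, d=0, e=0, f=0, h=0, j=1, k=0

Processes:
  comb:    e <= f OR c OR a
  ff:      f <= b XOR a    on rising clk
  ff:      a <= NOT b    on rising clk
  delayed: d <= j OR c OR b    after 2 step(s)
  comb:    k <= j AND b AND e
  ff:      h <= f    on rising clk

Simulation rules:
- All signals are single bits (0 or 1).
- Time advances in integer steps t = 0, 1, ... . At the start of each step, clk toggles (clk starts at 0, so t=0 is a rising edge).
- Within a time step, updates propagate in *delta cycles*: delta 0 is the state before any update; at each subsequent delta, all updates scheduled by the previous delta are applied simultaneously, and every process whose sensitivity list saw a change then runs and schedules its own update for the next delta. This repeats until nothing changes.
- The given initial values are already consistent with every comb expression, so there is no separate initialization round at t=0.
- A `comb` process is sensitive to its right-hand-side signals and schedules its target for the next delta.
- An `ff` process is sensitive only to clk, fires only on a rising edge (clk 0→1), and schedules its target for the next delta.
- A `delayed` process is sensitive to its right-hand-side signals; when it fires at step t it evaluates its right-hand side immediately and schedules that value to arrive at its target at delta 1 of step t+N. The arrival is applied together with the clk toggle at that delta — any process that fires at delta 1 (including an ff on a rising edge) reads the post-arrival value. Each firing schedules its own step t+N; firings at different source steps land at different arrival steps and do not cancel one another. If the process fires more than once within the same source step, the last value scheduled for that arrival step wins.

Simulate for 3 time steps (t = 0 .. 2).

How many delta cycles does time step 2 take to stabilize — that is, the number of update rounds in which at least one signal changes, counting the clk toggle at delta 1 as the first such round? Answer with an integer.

2

t=0 Δ0: f=0 d=0 c=0 a=0 e=0 h=0 j=1 clk=0 k=0 b=1
  Δ1: clk:0→1
  Δ2: f:0→1
  Δ3: e:0→1
  Δ4: k:0→1
  (4Δ to stable)
t=1 Δ0: f=1 d=0 c=0 a=0 e=1 h=0 j=1 clk=1 k=1 b=1
  Δ1: clk:1→0
  (1Δ to stable)
t=2 Δ0: f=1 d=0 c=0 a=0 e=1 h=0 j=1 clk=0 k=1 b=1
  Δ1: clk:0→1
  Δ2: h:0→1
  (2Δ to stable)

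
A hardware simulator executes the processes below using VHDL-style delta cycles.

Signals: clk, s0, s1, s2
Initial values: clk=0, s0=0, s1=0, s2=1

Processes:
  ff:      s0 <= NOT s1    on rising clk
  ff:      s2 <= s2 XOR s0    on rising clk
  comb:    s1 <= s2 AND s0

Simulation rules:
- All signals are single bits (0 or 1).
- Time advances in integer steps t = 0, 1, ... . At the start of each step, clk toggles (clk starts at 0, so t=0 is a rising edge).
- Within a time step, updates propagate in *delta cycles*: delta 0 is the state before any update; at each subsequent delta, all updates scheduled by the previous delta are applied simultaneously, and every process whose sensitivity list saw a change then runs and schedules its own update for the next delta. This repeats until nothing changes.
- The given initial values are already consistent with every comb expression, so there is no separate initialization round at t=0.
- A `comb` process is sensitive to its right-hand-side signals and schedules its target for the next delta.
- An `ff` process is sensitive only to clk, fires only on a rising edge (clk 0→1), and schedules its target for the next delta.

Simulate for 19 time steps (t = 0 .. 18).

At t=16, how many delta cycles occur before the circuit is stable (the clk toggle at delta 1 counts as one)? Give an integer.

t0.Δ0 clk=0 s2=1 s1=0 s0=0
t0.Δ1 clk=1 s2=1 s1=0 s0=0
t0.Δ2 clk=1 s2=1 s1=0 s0=1
t0.Δ3 clk=1 s2=1 s1=1 s0=1
t1.Δ0 clk=1 s2=1 s1=1 s0=1
t1.Δ1 clk=0 s2=1 s1=1 s0=1
t2.Δ0 clk=0 s2=1 s1=1 s0=1
t2.Δ1 clk=1 s2=1 s1=1 s0=1
t2.Δ2 clk=1 s2=0 s1=1 s0=0
t2.Δ3 clk=1 s2=0 s1=0 s0=0
t3.Δ0 clk=1 s2=0 s1=0 s0=0
t3.Δ1 clk=0 s2=0 s1=0 s0=0
t4.Δ0 clk=0 s2=0 s1=0 s0=0
t4.Δ1 clk=1 s2=0 s1=0 s0=0
t4.Δ2 clk=1 s2=0 s1=0 s0=1
t5.Δ0 clk=1 s2=0 s1=0 s0=1
t5.Δ1 clk=0 s2=0 s1=0 s0=1
t6.Δ0 clk=0 s2=0 s1=0 s0=1
t6.Δ1 clk=1 s2=0 s1=0 s0=1
t6.Δ2 clk=1 s2=1 s1=0 s0=1
t6.Δ3 clk=1 s2=1 s1=1 s0=1
t7.Δ0 clk=1 s2=1 s1=1 s0=1
t7.Δ1 clk=0 s2=1 s1=1 s0=1
t8.Δ0 clk=0 s2=1 s1=1 s0=1
t8.Δ1 clk=1 s2=1 s1=1 s0=1
t8.Δ2 clk=1 s2=0 s1=1 s0=0
t8.Δ3 clk=1 s2=0 s1=0 s0=0
t9.Δ0 clk=1 s2=0 s1=0 s0=0
t9.Δ1 clk=0 s2=0 s1=0 s0=0
t10.Δ0 clk=0 s2=0 s1=0 s0=0
t10.Δ1 clk=1 s2=0 s1=0 s0=0
t10.Δ2 clk=1 s2=0 s1=0 s0=1
t11.Δ0 clk=1 s2=0 s1=0 s0=1
t11.Δ1 clk=0 s2=0 s1=0 s0=1
t12.Δ0 clk=0 s2=0 s1=0 s0=1
t12.Δ1 clk=1 s2=0 s1=0 s0=1
t12.Δ2 clk=1 s2=1 s1=0 s0=1
t12.Δ3 clk=1 s2=1 s1=1 s0=1
t13.Δ0 clk=1 s2=1 s1=1 s0=1
t13.Δ1 clk=0 s2=1 s1=1 s0=1
t14.Δ0 clk=0 s2=1 s1=1 s0=1
t14.Δ1 clk=1 s2=1 s1=1 s0=1
t14.Δ2 clk=1 s2=0 s1=1 s0=0
t14.Δ3 clk=1 s2=0 s1=0 s0=0
t15.Δ0 clk=1 s2=0 s1=0 s0=0
t15.Δ1 clk=0 s2=0 s1=0 s0=0
t16.Δ0 clk=0 s2=0 s1=0 s0=0
t16.Δ1 clk=1 s2=0 s1=0 s0=0
t16.Δ2 clk=1 s2=0 s1=0 s0=1
t17.Δ0 clk=1 s2=0 s1=0 s0=1
t17.Δ1 clk=0 s2=0 s1=0 s0=1
t18.Δ0 clk=0 s2=0 s1=0 s0=1
t18.Δ1 clk=1 s2=0 s1=0 s0=1
t18.Δ2 clk=1 s2=1 s1=0 s0=1
t18.Δ3 clk=1 s2=1 s1=1 s0=1

2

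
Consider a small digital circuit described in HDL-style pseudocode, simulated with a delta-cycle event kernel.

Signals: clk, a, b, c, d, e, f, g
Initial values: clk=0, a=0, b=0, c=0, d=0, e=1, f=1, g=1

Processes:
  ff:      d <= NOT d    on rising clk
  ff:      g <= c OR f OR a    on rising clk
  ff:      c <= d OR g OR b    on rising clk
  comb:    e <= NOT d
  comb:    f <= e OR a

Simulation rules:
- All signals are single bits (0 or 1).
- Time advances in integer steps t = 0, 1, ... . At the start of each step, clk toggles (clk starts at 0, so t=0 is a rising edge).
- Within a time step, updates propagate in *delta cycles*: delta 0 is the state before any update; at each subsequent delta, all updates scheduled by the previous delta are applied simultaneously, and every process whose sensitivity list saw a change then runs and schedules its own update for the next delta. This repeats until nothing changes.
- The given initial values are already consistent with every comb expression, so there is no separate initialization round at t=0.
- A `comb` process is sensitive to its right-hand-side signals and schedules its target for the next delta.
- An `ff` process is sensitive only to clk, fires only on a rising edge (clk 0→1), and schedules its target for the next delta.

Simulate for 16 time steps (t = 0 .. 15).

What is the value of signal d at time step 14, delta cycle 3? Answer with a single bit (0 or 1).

0

t0.Δ0 clk=0 c=0 a=0 f=1 d=0 g=1 b=0 e=1
t0.Δ1 clk=1 c=0 a=0 f=1 d=0 g=1 b=0 e=1
t0.Δ2 clk=1 c=1 a=0 f=1 d=1 g=1 b=0 e=1
t0.Δ3 clk=1 c=1 a=0 f=1 d=1 g=1 b=0 e=0
t0.Δ4 clk=1 c=1 a=0 f=0 d=1 g=1 b=0 e=0
t1.Δ0 clk=1 c=1 a=0 f=0 d=1 g=1 b=0 e=0
t1.Δ1 clk=0 c=1 a=0 f=0 d=1 g=1 b=0 e=0
t2.Δ0 clk=0 c=1 a=0 f=0 d=1 g=1 b=0 e=0
t2.Δ1 clk=1 c=1 a=0 f=0 d=1 g=1 b=0 e=0
t2.Δ2 clk=1 c=1 a=0 f=0 d=0 g=1 b=0 e=0
t2.Δ3 clk=1 c=1 a=0 f=0 d=0 g=1 b=0 e=1
t2.Δ4 clk=1 c=1 a=0 f=1 d=0 g=1 b=0 e=1
t3.Δ0 clk=1 c=1 a=0 f=1 d=0 g=1 b=0 e=1
t3.Δ1 clk=0 c=1 a=0 f=1 d=0 g=1 b=0 e=1
t4.Δ0 clk=0 c=1 a=0 f=1 d=0 g=1 b=0 e=1
t4.Δ1 clk=1 c=1 a=0 f=1 d=0 g=1 b=0 e=1
t4.Δ2 clk=1 c=1 a=0 f=1 d=1 g=1 b=0 e=1
t4.Δ3 clk=1 c=1 a=0 f=1 d=1 g=1 b=0 e=0
t4.Δ4 clk=1 c=1 a=0 f=0 d=1 g=1 b=0 e=0
t5.Δ0 clk=1 c=1 a=0 f=0 d=1 g=1 b=0 e=0
t5.Δ1 clk=0 c=1 a=0 f=0 d=1 g=1 b=0 e=0
t6.Δ0 clk=0 c=1 a=0 f=0 d=1 g=1 b=0 e=0
t6.Δ1 clk=1 c=1 a=0 f=0 d=1 g=1 b=0 e=0
t6.Δ2 clk=1 c=1 a=0 f=0 d=0 g=1 b=0 e=0
t6.Δ3 clk=1 c=1 a=0 f=0 d=0 g=1 b=0 e=1
t6.Δ4 clk=1 c=1 a=0 f=1 d=0 g=1 b=0 e=1
t7.Δ0 clk=1 c=1 a=0 f=1 d=0 g=1 b=0 e=1
t7.Δ1 clk=0 c=1 a=0 f=1 d=0 g=1 b=0 e=1
t8.Δ0 clk=0 c=1 a=0 f=1 d=0 g=1 b=0 e=1
t8.Δ1 clk=1 c=1 a=0 f=1 d=0 g=1 b=0 e=1
t8.Δ2 clk=1 c=1 a=0 f=1 d=1 g=1 b=0 e=1
t8.Δ3 clk=1 c=1 a=0 f=1 d=1 g=1 b=0 e=0
t8.Δ4 clk=1 c=1 a=0 f=0 d=1 g=1 b=0 e=0
t9.Δ0 clk=1 c=1 a=0 f=0 d=1 g=1 b=0 e=0
t9.Δ1 clk=0 c=1 a=0 f=0 d=1 g=1 b=0 e=0
t10.Δ0 clk=0 c=1 a=0 f=0 d=1 g=1 b=0 e=0
t10.Δ1 clk=1 c=1 a=0 f=0 d=1 g=1 b=0 e=0
t10.Δ2 clk=1 c=1 a=0 f=0 d=0 g=1 b=0 e=0
t10.Δ3 clk=1 c=1 a=0 f=0 d=0 g=1 b=0 e=1
t10.Δ4 clk=1 c=1 a=0 f=1 d=0 g=1 b=0 e=1
t11.Δ0 clk=1 c=1 a=0 f=1 d=0 g=1 b=0 e=1
t11.Δ1 clk=0 c=1 a=0 f=1 d=0 g=1 b=0 e=1
t12.Δ0 clk=0 c=1 a=0 f=1 d=0 g=1 b=0 e=1
t12.Δ1 clk=1 c=1 a=0 f=1 d=0 g=1 b=0 e=1
t12.Δ2 clk=1 c=1 a=0 f=1 d=1 g=1 b=0 e=1
t12.Δ3 clk=1 c=1 a=0 f=1 d=1 g=1 b=0 e=0
t12.Δ4 clk=1 c=1 a=0 f=0 d=1 g=1 b=0 e=0
t13.Δ0 clk=1 c=1 a=0 f=0 d=1 g=1 b=0 e=0
t13.Δ1 clk=0 c=1 a=0 f=0 d=1 g=1 b=0 e=0
t14.Δ0 clk=0 c=1 a=0 f=0 d=1 g=1 b=0 e=0
t14.Δ1 clk=1 c=1 a=0 f=0 d=1 g=1 b=0 e=0
t14.Δ2 clk=1 c=1 a=0 f=0 d=0 g=1 b=0 e=0
t14.Δ3 clk=1 c=1 a=0 f=0 d=0 g=1 b=0 e=1
t14.Δ4 clk=1 c=1 a=0 f=1 d=0 g=1 b=0 e=1
t15.Δ0 clk=1 c=1 a=0 f=1 d=0 g=1 b=0 e=1
t15.Δ1 clk=0 c=1 a=0 f=1 d=0 g=1 b=0 e=1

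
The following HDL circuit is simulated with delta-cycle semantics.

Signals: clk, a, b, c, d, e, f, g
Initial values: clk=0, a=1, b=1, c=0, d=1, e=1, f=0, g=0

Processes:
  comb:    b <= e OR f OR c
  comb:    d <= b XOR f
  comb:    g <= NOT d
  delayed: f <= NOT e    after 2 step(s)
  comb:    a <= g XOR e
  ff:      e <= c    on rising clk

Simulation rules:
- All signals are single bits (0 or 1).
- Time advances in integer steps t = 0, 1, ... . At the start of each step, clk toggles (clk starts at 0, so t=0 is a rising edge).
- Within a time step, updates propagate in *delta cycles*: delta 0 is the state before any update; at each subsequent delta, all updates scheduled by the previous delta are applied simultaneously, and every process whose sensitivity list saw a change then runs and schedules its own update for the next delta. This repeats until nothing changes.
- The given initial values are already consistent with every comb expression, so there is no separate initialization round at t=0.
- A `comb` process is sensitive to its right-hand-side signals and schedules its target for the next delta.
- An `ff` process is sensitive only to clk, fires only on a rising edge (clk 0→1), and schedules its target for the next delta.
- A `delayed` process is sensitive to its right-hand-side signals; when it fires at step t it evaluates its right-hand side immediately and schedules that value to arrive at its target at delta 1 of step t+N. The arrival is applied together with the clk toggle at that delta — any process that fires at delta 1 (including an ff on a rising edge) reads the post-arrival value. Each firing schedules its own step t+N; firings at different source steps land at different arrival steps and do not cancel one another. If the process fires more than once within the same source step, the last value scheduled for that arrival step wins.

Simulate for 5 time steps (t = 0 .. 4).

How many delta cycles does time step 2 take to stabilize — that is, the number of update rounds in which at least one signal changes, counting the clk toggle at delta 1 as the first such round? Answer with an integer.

5

t=0 Δ0: d=1 a=1 e=1 clk=0 b=1 g=0 f=0 c=0
  Δ1: clk:0→1
  Δ2: e:1→0
  Δ3: a:1→0, b:1→0
  Δ4: d:1→0
  Δ5: g:0→1
  Δ6: a:0→1
  (6Δ to stable)
t=1 Δ0: d=0 a=1 e=0 clk=1 b=0 g=1 f=0 c=0
  Δ1: clk:1→0
  (1Δ to stable)
t=2 Δ0: d=0 a=1 e=0 clk=0 b=0 g=1 f=0 c=0
  Δ1: clk:0→1, f:0→1
  Δ2: d:0→1, b:0→1
  Δ3: d:1→0, g:1→0
  Δ4: a:1→0, g:0→1
  Δ5: a:0→1
  (5Δ to stable)
t=3 Δ0: d=0 a=1 e=0 clk=1 b=1 g=1 f=1 c=0
  Δ1: clk:1→0
  (1Δ to stable)
t=4 Δ0: d=0 a=1 e=0 clk=0 b=1 g=1 f=1 c=0
  Δ1: clk:0→1
  (1Δ to stable)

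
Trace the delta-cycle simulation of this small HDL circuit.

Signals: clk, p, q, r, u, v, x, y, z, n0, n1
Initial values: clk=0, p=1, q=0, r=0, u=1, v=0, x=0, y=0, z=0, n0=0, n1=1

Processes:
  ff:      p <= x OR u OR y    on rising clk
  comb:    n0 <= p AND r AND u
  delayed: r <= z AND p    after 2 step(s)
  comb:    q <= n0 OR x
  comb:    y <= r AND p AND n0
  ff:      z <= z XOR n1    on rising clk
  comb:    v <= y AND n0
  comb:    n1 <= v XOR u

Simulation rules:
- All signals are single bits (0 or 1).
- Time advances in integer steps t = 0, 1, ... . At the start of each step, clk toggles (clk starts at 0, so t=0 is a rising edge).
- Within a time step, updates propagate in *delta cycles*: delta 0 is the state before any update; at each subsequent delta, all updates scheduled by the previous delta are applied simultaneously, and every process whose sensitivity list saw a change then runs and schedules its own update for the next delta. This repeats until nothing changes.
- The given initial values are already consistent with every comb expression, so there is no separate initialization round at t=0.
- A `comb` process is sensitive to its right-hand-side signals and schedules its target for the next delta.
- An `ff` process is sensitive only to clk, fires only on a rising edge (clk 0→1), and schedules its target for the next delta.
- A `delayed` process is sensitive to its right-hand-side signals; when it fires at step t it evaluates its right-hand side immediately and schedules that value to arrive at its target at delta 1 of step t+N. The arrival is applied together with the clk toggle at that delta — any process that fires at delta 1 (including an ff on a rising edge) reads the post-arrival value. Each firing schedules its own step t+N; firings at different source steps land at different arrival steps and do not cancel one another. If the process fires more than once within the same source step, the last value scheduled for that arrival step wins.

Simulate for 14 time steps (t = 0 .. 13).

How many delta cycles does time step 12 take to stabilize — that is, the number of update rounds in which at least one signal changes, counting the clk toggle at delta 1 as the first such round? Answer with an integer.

2

t=0 Δ0: x=0 clk=0 y=0 v=0 q=0 p=1 u=1 z=0 n0=0 n1=1 r=0
  Δ1: clk:0→1
  Δ2: z:0→1
  (2Δ to stable)
t=1 Δ0: x=0 clk=1 y=0 v=0 q=0 p=1 u=1 z=1 n0=0 n1=1 r=0
  Δ1: clk:1→0
  (1Δ to stable)
t=2 Δ0: x=0 clk=0 y=0 v=0 q=0 p=1 u=1 z=1 n0=0 n1=1 r=0
  Δ1: clk:0→1, r:0→1
  Δ2: z:1→0, n0:0→1
  Δ3: y:0→1, q:0→1
  Δ4: v:0→1
  Δ5: n1:1→0
  (5Δ to stable)
t=3 Δ0: x=0 clk=1 y=1 v=1 q=1 p=1 u=1 z=0 n0=1 n1=0 r=1
  Δ1: clk:1→0
  (1Δ to stable)
t=4 Δ0: x=0 clk=0 y=1 v=1 q=1 p=1 u=1 z=0 n0=1 n1=0 r=1
  Δ1: clk:0→1, r:1→0
  Δ2: y:1→0, n0:1→0
  Δ3: v:1→0, q:1→0
  Δ4: n1:0→1
  (4Δ to stable)
t=5 Δ0: x=0 clk=1 y=0 v=0 q=0 p=1 u=1 z=0 n0=0 n1=1 r=0
  Δ1: clk:1→0
  (1Δ to stable)
t=6 Δ0: x=0 clk=0 y=0 v=0 q=0 p=1 u=1 z=0 n0=0 n1=1 r=0
  Δ1: clk:0→1
  Δ2: z:0→1
  (2Δ to stable)
t=7 Δ0: x=0 clk=1 y=0 v=0 q=0 p=1 u=1 z=1 n0=0 n1=1 r=0
  Δ1: clk:1→0
  (1Δ to stable)
t=8 Δ0: x=0 clk=0 y=0 v=0 q=0 p=1 u=1 z=1 n0=0 n1=1 r=0
  Δ1: clk:0→1, r:0→1
  Δ2: z:1→0, n0:0→1
  Δ3: y:0→1, q:0→1
  Δ4: v:0→1
  Δ5: n1:1→0
  (5Δ to stable)
t=9 Δ0: x=0 clk=1 y=1 v=1 q=1 p=1 u=1 z=0 n0=1 n1=0 r=1
  Δ1: clk:1→0
  (1Δ to stable)
t=10 Δ0: x=0 clk=0 y=1 v=1 q=1 p=1 u=1 z=0 n0=1 n1=0 r=1
  Δ1: clk:0→1, r:1→0
  Δ2: y:1→0, n0:1→0
  Δ3: v:1→0, q:1→0
  Δ4: n1:0→1
  (4Δ to stable)
t=11 Δ0: x=0 clk=1 y=0 v=0 q=0 p=1 u=1 z=0 n0=0 n1=1 r=0
  Δ1: clk:1→0
  (1Δ to stable)
t=12 Δ0: x=0 clk=0 y=0 v=0 q=0 p=1 u=1 z=0 n0=0 n1=1 r=0
  Δ1: clk:0→1
  Δ2: z:0→1
  (2Δ to stable)
t=13 Δ0: x=0 clk=1 y=0 v=0 q=0 p=1 u=1 z=1 n0=0 n1=1 r=0
  Δ1: clk:1→0
  (1Δ to stable)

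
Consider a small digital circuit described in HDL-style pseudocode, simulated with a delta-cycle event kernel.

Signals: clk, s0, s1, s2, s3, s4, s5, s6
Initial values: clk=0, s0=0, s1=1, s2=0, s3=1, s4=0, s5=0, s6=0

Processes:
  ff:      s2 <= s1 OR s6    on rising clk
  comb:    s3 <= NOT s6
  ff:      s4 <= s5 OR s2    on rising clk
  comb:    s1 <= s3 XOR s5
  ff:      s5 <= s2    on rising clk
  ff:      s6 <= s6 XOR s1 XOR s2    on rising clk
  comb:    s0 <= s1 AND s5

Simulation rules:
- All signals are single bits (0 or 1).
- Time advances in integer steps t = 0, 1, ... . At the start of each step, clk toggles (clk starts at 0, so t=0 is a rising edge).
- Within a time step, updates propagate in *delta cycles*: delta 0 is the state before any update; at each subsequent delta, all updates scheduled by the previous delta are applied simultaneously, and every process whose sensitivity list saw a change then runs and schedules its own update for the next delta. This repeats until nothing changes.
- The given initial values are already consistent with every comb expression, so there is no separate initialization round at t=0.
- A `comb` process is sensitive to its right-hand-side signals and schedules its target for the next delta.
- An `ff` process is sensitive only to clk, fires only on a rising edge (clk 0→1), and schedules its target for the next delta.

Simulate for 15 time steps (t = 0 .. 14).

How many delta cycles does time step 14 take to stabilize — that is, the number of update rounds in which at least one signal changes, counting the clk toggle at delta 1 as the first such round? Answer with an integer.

4

t0.Δ0 s4=0 s2=0 s1=1 clk=0 s6=0 s0=0 s3=1 s5=0
t0.Δ1 s4=0 s2=0 s1=1 clk=1 s6=0 s0=0 s3=1 s5=0
t0.Δ2 s4=0 s2=1 s1=1 clk=1 s6=1 s0=0 s3=1 s5=0
t0.Δ3 s4=0 s2=1 s1=1 clk=1 s6=1 s0=0 s3=0 s5=0
t0.Δ4 s4=0 s2=1 s1=0 clk=1 s6=1 s0=0 s3=0 s5=0
t1.Δ0 s4=0 s2=1 s1=0 clk=1 s6=1 s0=0 s3=0 s5=0
t1.Δ1 s4=0 s2=1 s1=0 clk=0 s6=1 s0=0 s3=0 s5=0
t2.Δ0 s4=0 s2=1 s1=0 clk=0 s6=1 s0=0 s3=0 s5=0
t2.Δ1 s4=0 s2=1 s1=0 clk=1 s6=1 s0=0 s3=0 s5=0
t2.Δ2 s4=1 s2=1 s1=0 clk=1 s6=0 s0=0 s3=0 s5=1
t2.Δ3 s4=1 s2=1 s1=1 clk=1 s6=0 s0=0 s3=1 s5=1
t2.Δ4 s4=1 s2=1 s1=0 clk=1 s6=0 s0=1 s3=1 s5=1
t2.Δ5 s4=1 s2=1 s1=0 clk=1 s6=0 s0=0 s3=1 s5=1
t3.Δ0 s4=1 s2=1 s1=0 clk=1 s6=0 s0=0 s3=1 s5=1
t3.Δ1 s4=1 s2=1 s1=0 clk=0 s6=0 s0=0 s3=1 s5=1
t4.Δ0 s4=1 s2=1 s1=0 clk=0 s6=0 s0=0 s3=1 s5=1
t4.Δ1 s4=1 s2=1 s1=0 clk=1 s6=0 s0=0 s3=1 s5=1
t4.Δ2 s4=1 s2=0 s1=0 clk=1 s6=1 s0=0 s3=1 s5=1
t4.Δ3 s4=1 s2=0 s1=0 clk=1 s6=1 s0=0 s3=0 s5=1
t4.Δ4 s4=1 s2=0 s1=1 clk=1 s6=1 s0=0 s3=0 s5=1
t4.Δ5 s4=1 s2=0 s1=1 clk=1 s6=1 s0=1 s3=0 s5=1
t5.Δ0 s4=1 s2=0 s1=1 clk=1 s6=1 s0=1 s3=0 s5=1
t5.Δ1 s4=1 s2=0 s1=1 clk=0 s6=1 s0=1 s3=0 s5=1
t6.Δ0 s4=1 s2=0 s1=1 clk=0 s6=1 s0=1 s3=0 s5=1
t6.Δ1 s4=1 s2=0 s1=1 clk=1 s6=1 s0=1 s3=0 s5=1
t6.Δ2 s4=1 s2=1 s1=1 clk=1 s6=0 s0=1 s3=0 s5=0
t6.Δ3 s4=1 s2=1 s1=0 clk=1 s6=0 s0=0 s3=1 s5=0
t6.Δ4 s4=1 s2=1 s1=1 clk=1 s6=0 s0=0 s3=1 s5=0
t7.Δ0 s4=1 s2=1 s1=1 clk=1 s6=0 s0=0 s3=1 s5=0
t7.Δ1 s4=1 s2=1 s1=1 clk=0 s6=0 s0=0 s3=1 s5=0
t8.Δ0 s4=1 s2=1 s1=1 clk=0 s6=0 s0=0 s3=1 s5=0
t8.Δ1 s4=1 s2=1 s1=1 clk=1 s6=0 s0=0 s3=1 s5=0
t8.Δ2 s4=1 s2=1 s1=1 clk=1 s6=0 s0=0 s3=1 s5=1
t8.Δ3 s4=1 s2=1 s1=0 clk=1 s6=0 s0=1 s3=1 s5=1
t8.Δ4 s4=1 s2=1 s1=0 clk=1 s6=0 s0=0 s3=1 s5=1
t9.Δ0 s4=1 s2=1 s1=0 clk=1 s6=0 s0=0 s3=1 s5=1
t9.Δ1 s4=1 s2=1 s1=0 clk=0 s6=0 s0=0 s3=1 s5=1
t10.Δ0 s4=1 s2=1 s1=0 clk=0 s6=0 s0=0 s3=1 s5=1
t10.Δ1 s4=1 s2=1 s1=0 clk=1 s6=0 s0=0 s3=1 s5=1
t10.Δ2 s4=1 s2=0 s1=0 clk=1 s6=1 s0=0 s3=1 s5=1
t10.Δ3 s4=1 s2=0 s1=0 clk=1 s6=1 s0=0 s3=0 s5=1
t10.Δ4 s4=1 s2=0 s1=1 clk=1 s6=1 s0=0 s3=0 s5=1
t10.Δ5 s4=1 s2=0 s1=1 clk=1 s6=1 s0=1 s3=0 s5=1
t11.Δ0 s4=1 s2=0 s1=1 clk=1 s6=1 s0=1 s3=0 s5=1
t11.Δ1 s4=1 s2=0 s1=1 clk=0 s6=1 s0=1 s3=0 s5=1
t12.Δ0 s4=1 s2=0 s1=1 clk=0 s6=1 s0=1 s3=0 s5=1
t12.Δ1 s4=1 s2=0 s1=1 clk=1 s6=1 s0=1 s3=0 s5=1
t12.Δ2 s4=1 s2=1 s1=1 clk=1 s6=0 s0=1 s3=0 s5=0
t12.Δ3 s4=1 s2=1 s1=0 clk=1 s6=0 s0=0 s3=1 s5=0
t12.Δ4 s4=1 s2=1 s1=1 clk=1 s6=0 s0=0 s3=1 s5=0
t13.Δ0 s4=1 s2=1 s1=1 clk=1 s6=0 s0=0 s3=1 s5=0
t13.Δ1 s4=1 s2=1 s1=1 clk=0 s6=0 s0=0 s3=1 s5=0
t14.Δ0 s4=1 s2=1 s1=1 clk=0 s6=0 s0=0 s3=1 s5=0
t14.Δ1 s4=1 s2=1 s1=1 clk=1 s6=0 s0=0 s3=1 s5=0
t14.Δ2 s4=1 s2=1 s1=1 clk=1 s6=0 s0=0 s3=1 s5=1
t14.Δ3 s4=1 s2=1 s1=0 clk=1 s6=0 s0=1 s3=1 s5=1
t14.Δ4 s4=1 s2=1 s1=0 clk=1 s6=0 s0=0 s3=1 s5=1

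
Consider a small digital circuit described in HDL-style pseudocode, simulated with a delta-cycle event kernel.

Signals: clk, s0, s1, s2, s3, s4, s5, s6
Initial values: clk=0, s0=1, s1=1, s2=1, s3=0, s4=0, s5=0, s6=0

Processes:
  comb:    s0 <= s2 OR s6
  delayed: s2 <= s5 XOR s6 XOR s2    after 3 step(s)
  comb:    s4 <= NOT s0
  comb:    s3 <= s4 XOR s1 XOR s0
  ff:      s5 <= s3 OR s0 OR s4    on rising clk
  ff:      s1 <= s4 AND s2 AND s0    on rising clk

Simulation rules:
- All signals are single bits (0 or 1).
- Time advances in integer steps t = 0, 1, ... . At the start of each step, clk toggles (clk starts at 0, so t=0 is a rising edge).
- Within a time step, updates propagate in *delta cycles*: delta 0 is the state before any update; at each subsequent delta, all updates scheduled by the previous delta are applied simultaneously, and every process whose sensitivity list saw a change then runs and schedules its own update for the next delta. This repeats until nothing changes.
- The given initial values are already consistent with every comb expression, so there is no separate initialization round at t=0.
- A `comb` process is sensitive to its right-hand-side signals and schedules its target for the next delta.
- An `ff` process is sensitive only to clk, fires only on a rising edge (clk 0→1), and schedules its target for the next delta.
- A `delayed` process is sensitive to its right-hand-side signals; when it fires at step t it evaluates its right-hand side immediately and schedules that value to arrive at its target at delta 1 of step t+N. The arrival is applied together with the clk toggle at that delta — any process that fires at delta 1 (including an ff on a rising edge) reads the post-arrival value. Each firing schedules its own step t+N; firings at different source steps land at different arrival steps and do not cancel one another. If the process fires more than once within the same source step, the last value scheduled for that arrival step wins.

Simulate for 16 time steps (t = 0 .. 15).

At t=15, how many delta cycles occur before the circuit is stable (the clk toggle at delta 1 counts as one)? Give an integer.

4

t0.Δ0 s6=0 s2=1 s3=0 clk=0 s4=0 s0=1 s1=1 s5=0
t0.Δ1 s6=0 s2=1 s3=0 clk=1 s4=0 s0=1 s1=1 s5=0
t0.Δ2 s6=0 s2=1 s3=0 clk=1 s4=0 s0=1 s1=0 s5=1
t0.Δ3 s6=0 s2=1 s3=1 clk=1 s4=0 s0=1 s1=0 s5=1
t1.Δ0 s6=0 s2=1 s3=1 clk=1 s4=0 s0=1 s1=0 s5=1
t1.Δ1 s6=0 s2=1 s3=1 clk=0 s4=0 s0=1 s1=0 s5=1
t2.Δ0 s6=0 s2=1 s3=1 clk=0 s4=0 s0=1 s1=0 s5=1
t2.Δ1 s6=0 s2=1 s3=1 clk=1 s4=0 s0=1 s1=0 s5=1
t3.Δ0 s6=0 s2=1 s3=1 clk=1 s4=0 s0=1 s1=0 s5=1
t3.Δ1 s6=0 s2=0 s3=1 clk=0 s4=0 s0=1 s1=0 s5=1
t3.Δ2 s6=0 s2=0 s3=1 clk=0 s4=0 s0=0 s1=0 s5=1
t3.Δ3 s6=0 s2=0 s3=0 clk=0 s4=1 s0=0 s1=0 s5=1
t3.Δ4 s6=0 s2=0 s3=1 clk=0 s4=1 s0=0 s1=0 s5=1
t4.Δ0 s6=0 s2=0 s3=1 clk=0 s4=1 s0=0 s1=0 s5=1
t4.Δ1 s6=0 s2=0 s3=1 clk=1 s4=1 s0=0 s1=0 s5=1
t5.Δ0 s6=0 s2=0 s3=1 clk=1 s4=1 s0=0 s1=0 s5=1
t5.Δ1 s6=0 s2=0 s3=1 clk=0 s4=1 s0=0 s1=0 s5=1
t6.Δ0 s6=0 s2=0 s3=1 clk=0 s4=1 s0=0 s1=0 s5=1
t6.Δ1 s6=0 s2=1 s3=1 clk=1 s4=1 s0=0 s1=0 s5=1
t6.Δ2 s6=0 s2=1 s3=1 clk=1 s4=1 s0=1 s1=0 s5=1
t6.Δ3 s6=0 s2=1 s3=0 clk=1 s4=0 s0=1 s1=0 s5=1
t6.Δ4 s6=0 s2=1 s3=1 clk=1 s4=0 s0=1 s1=0 s5=1
t7.Δ0 s6=0 s2=1 s3=1 clk=1 s4=0 s0=1 s1=0 s5=1
t7.Δ1 s6=0 s2=1 s3=1 clk=0 s4=0 s0=1 s1=0 s5=1
t8.Δ0 s6=0 s2=1 s3=1 clk=0 s4=0 s0=1 s1=0 s5=1
t8.Δ1 s6=0 s2=1 s3=1 clk=1 s4=0 s0=1 s1=0 s5=1
t9.Δ0 s6=0 s2=1 s3=1 clk=1 s4=0 s0=1 s1=0 s5=1
t9.Δ1 s6=0 s2=0 s3=1 clk=0 s4=0 s0=1 s1=0 s5=1
t9.Δ2 s6=0 s2=0 s3=1 clk=0 s4=0 s0=0 s1=0 s5=1
t9.Δ3 s6=0 s2=0 s3=0 clk=0 s4=1 s0=0 s1=0 s5=1
t9.Δ4 s6=0 s2=0 s3=1 clk=0 s4=1 s0=0 s1=0 s5=1
t10.Δ0 s6=0 s2=0 s3=1 clk=0 s4=1 s0=0 s1=0 s5=1
t10.Δ1 s6=0 s2=0 s3=1 clk=1 s4=1 s0=0 s1=0 s5=1
t11.Δ0 s6=0 s2=0 s3=1 clk=1 s4=1 s0=0 s1=0 s5=1
t11.Δ1 s6=0 s2=0 s3=1 clk=0 s4=1 s0=0 s1=0 s5=1
t12.Δ0 s6=0 s2=0 s3=1 clk=0 s4=1 s0=0 s1=0 s5=1
t12.Δ1 s6=0 s2=1 s3=1 clk=1 s4=1 s0=0 s1=0 s5=1
t12.Δ2 s6=0 s2=1 s3=1 clk=1 s4=1 s0=1 s1=0 s5=1
t12.Δ3 s6=0 s2=1 s3=0 clk=1 s4=0 s0=1 s1=0 s5=1
t12.Δ4 s6=0 s2=1 s3=1 clk=1 s4=0 s0=1 s1=0 s5=1
t13.Δ0 s6=0 s2=1 s3=1 clk=1 s4=0 s0=1 s1=0 s5=1
t13.Δ1 s6=0 s2=1 s3=1 clk=0 s4=0 s0=1 s1=0 s5=1
t14.Δ0 s6=0 s2=1 s3=1 clk=0 s4=0 s0=1 s1=0 s5=1
t14.Δ1 s6=0 s2=1 s3=1 clk=1 s4=0 s0=1 s1=0 s5=1
t15.Δ0 s6=0 s2=1 s3=1 clk=1 s4=0 s0=1 s1=0 s5=1
t15.Δ1 s6=0 s2=0 s3=1 clk=0 s4=0 s0=1 s1=0 s5=1
t15.Δ2 s6=0 s2=0 s3=1 clk=0 s4=0 s0=0 s1=0 s5=1
t15.Δ3 s6=0 s2=0 s3=0 clk=0 s4=1 s0=0 s1=0 s5=1
t15.Δ4 s6=0 s2=0 s3=1 clk=0 s4=1 s0=0 s1=0 s5=1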